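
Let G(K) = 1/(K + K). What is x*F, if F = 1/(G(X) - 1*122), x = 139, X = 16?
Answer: -4448/3903 ≈ -1.1396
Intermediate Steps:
G(K) = 1/(2*K)
F = -32/3903 (F = 1/((1/2)/16 - 1*122) = 1/((1/2)*(1/16) - 122) = 1/(1/32 - 122) = 1/(-3903/32) = -32/3903 ≈ -0.0081988)
x*F = 139*(-32/3903) = -4448/3903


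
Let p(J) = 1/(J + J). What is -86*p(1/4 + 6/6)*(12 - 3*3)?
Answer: -516/5 ≈ -103.20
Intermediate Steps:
p(J) = 1/(2*J)
-86*p(1/4 + 6/6)*(12 - 3*3) = -86*1/(2*(1/4 + 6/6))*(12 - 3*3) = -86*1/(2*(1*(1/4) + 6*(1/6)))*(12 - 9) = -86*1/(2*(1/4 + 1))*3 = -86*1/(2*(5/4))*3 = -86*(1/2)*(4/5)*3 = -172*3/5 = -86*6/5 = -516/5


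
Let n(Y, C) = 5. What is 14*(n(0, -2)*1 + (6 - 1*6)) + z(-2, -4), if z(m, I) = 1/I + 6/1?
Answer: 303/4 ≈ 75.750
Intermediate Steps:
z(m, I) = 6 + 1/I (z(m, I) = 1/I + 6*1 = 1/I + 6 = 6 + 1/I)
14*(n(0, -2)*1 + (6 - 1*6)) + z(-2, -4) = 14*(5*1 + (6 - 1*6)) + (6 + 1/(-4)) = 14*(5 + (6 - 6)) + (6 - 1/4) = 14*(5 + 0) + 23/4 = 14*5 + 23/4 = 70 + 23/4 = 303/4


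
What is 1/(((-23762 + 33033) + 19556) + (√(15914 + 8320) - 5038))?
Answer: 23789/565892287 - √24234/565892287 ≈ 4.1763e-5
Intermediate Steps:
1/(((-23762 + 33033) + 19556) + (√(15914 + 8320) - 5038)) = 1/((9271 + 19556) + (√24234 - 5038)) = 1/(28827 + (-5038 + √24234)) = 1/(23789 + √24234)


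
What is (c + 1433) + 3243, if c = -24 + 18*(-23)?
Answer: 4238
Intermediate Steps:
c = -438 (c = -24 - 414 = -438)
(c + 1433) + 3243 = (-438 + 1433) + 3243 = 995 + 3243 = 4238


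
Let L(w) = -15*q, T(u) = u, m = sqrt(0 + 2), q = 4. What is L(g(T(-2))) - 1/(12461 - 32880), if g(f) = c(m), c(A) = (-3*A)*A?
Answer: -1225139/20419 ≈ -60.000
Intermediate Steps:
m = sqrt(2) ≈ 1.4142
c(A) = -3*A**2
g(f) = -6 (g(f) = -3*(sqrt(2))**2 = -3*2 = -6)
L(w) = -60 (L(w) = -15*4 = -60)
L(g(T(-2))) - 1/(12461 - 32880) = -60 - 1/(12461 - 32880) = -60 - 1/(-20419) = -60 - 1*(-1/20419) = -60 + 1/20419 = -1225139/20419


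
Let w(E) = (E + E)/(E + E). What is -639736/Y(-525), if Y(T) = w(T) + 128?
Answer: -639736/129 ≈ -4959.2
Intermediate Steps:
w(E) = 1 (w(E) = (2*E)/((2*E)) = (2*E)*(1/(2*E)) = 1)
Y(T) = 129 (Y(T) = 1 + 128 = 129)
-639736/Y(-525) = -639736/129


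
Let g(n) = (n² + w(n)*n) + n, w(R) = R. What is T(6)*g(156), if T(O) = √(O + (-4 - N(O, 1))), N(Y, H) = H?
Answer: 48828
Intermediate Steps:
g(n) = n + 2*n² (g(n) = (n² + n*n) + n = (n² + n²) + n = 2*n² + n = n + 2*n²)
T(O) = √(-5 + O) (T(O) = √(O + (-4 - 1*1)) = √(O + (-4 - 1)) = √(O - 5) = √(-5 + O))
T(6)*g(156) = √(-5 + 6)*(156*(1 + 2*156)) = √1*(156*(1 + 312)) = 1*(156*313) = 1*48828 = 48828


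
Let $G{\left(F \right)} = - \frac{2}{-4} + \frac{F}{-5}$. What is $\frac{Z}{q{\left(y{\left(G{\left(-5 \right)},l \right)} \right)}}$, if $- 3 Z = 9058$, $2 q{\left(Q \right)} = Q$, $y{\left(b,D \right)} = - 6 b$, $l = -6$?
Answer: $\frac{18116}{27} \approx 670.96$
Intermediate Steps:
$G{\left(F \right)} = \frac{1}{2} - \frac{F}{5}$ ($G{\left(F \right)} = \left(-2\right) \left(- \frac{1}{4}\right) + F \left(- \frac{1}{5}\right) = \frac{1}{2} - \frac{F}{5}$)
$q{\left(Q \right)} = \frac{Q}{2}$
$Z = - \frac{9058}{3}$ ($Z = \left(- \frac{1}{3}\right) 9058 = - \frac{9058}{3} \approx -3019.3$)
$\frac{Z}{q{\left(y{\left(G{\left(-5 \right)},l \right)} \right)}} = - \frac{9058}{3 \frac{\left(-6\right) \left(\frac{1}{2} - -1\right)}{2}} = - \frac{9058}{3 \frac{\left(-6\right) \left(\frac{1}{2} + 1\right)}{2}} = - \frac{9058}{3 \frac{\left(-6\right) \frac{3}{2}}{2}} = - \frac{9058}{3 \cdot \frac{1}{2} \left(-9\right)} = - \frac{9058}{3 \left(- \frac{9}{2}\right)} = \left(- \frac{9058}{3}\right) \left(- \frac{2}{9}\right) = \frac{18116}{27}$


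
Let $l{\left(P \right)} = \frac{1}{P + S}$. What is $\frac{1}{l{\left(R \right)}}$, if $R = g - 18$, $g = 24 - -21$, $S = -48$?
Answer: $-21$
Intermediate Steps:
$g = 45$ ($g = 24 + 21 = 45$)
$R = 27$ ($R = 45 - 18 = 27$)
$l{\left(P \right)} = \frac{1}{-48 + P}$ ($l{\left(P \right)} = \frac{1}{P - 48} = \frac{1}{-48 + P}$)
$\frac{1}{l{\left(R \right)}} = \frac{1}{\frac{1}{-48 + 27}} = \frac{1}{\frac{1}{-21}} = \frac{1}{- \frac{1}{21}} = -21$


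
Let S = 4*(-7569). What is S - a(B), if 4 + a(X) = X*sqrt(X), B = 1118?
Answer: -30272 - 1118*sqrt(1118) ≈ -67654.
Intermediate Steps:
S = -30276
a(X) = -4 + X**(3/2) (a(X) = -4 + X*sqrt(X) = -4 + X**(3/2))
S - a(B) = -30276 - (-4 + 1118**(3/2)) = -30276 - (-4 + 1118*sqrt(1118)) = -30276 + (4 - 1118*sqrt(1118)) = -30272 - 1118*sqrt(1118)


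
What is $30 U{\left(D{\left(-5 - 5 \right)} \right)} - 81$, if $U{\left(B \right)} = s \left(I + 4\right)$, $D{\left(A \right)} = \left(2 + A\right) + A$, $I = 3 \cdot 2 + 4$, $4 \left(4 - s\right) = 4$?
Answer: $1179$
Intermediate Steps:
$s = 3$ ($s = 4 - 1 = 3$)
$I = 10$ ($I = 6 + 4 = 10$)
$D{\left(A \right)} = 2 + 2 A$
$U{\left(B \right)} = 42$ ($U{\left(B \right)} = 3 \left(10 + 4\right) = 3 \cdot 14 = 42$)
$30 U{\left(D{\left(-5 - 5 \right)} \right)} - 81 = 30 \cdot 42 - 81 = 1260 - 81 = 1179$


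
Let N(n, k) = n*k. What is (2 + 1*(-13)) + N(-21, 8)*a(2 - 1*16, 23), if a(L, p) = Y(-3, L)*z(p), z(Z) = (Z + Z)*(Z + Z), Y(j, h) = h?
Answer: 4976821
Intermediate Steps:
z(Z) = 4*Z² (z(Z) = (2*Z)*(2*Z) = 4*Z²)
N(n, k) = k*n
a(L, p) = 4*L*p² (a(L, p) = L*(4*p²) = 4*L*p²)
(2 + 1*(-13)) + N(-21, 8)*a(2 - 1*16, 23) = (2 + 1*(-13)) + (8*(-21))*(4*(2 - 1*16)*23²) = (2 - 13) - 672*(2 - 16)*529 = -11 - 672*(-14)*529 = -11 - 168*(-29624) = -11 + 4976832 = 4976821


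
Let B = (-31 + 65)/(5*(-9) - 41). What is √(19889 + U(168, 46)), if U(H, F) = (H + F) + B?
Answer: 2*√9292429/43 ≈ 141.78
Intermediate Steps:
B = -17/43 (B = 34/(-45 - 41) = 34/(-86) = 34*(-1/86) = -17/43 ≈ -0.39535)
U(H, F) = -17/43 + F + H (U(H, F) = (H + F) - 17/43 = (F + H) - 17/43 = -17/43 + F + H)
√(19889 + U(168, 46)) = √(19889 + (-17/43 + 46 + 168)) = √(19889 + 9185/43) = √(864412/43) = 2*√9292429/43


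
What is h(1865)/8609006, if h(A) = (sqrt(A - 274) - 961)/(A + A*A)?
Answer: -961/29960115690540 + sqrt(1591)/29960115690540 ≈ -3.0745e-11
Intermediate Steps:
h(A) = (-961 + sqrt(-274 + A))/(A + A**2) (h(A) = (sqrt(-274 + A) - 961)/(A + A**2) = (-961 + sqrt(-274 + A))/(A + A**2))
h(1865)/8609006 = ((-961 + sqrt(-274 + 1865))/(1865*(1 + 1865)))/8609006 = ((1/1865)*(-961 + sqrt(1591))/1866)*(1/8609006) = ((1/1865)*(1/1866)*(-961 + sqrt(1591)))*(1/8609006) = (-961/3480090 + sqrt(1591)/3480090)*(1/8609006) = -961/29960115690540 + sqrt(1591)/29960115690540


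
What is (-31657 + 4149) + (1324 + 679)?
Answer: -25505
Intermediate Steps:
(-31657 + 4149) + (1324 + 679) = -27508 + 2003 = -25505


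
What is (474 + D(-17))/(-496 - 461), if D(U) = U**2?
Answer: -763/957 ≈ -0.79728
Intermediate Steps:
(474 + D(-17))/(-496 - 461) = (474 + (-17)**2)/(-496 - 461) = (474 + 289)/(-957) = 763*(-1/957) = -763/957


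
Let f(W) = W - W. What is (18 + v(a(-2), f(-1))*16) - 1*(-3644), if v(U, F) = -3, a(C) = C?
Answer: 3614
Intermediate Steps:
f(W) = 0
(18 + v(a(-2), f(-1))*16) - 1*(-3644) = (18 - 3*16) - 1*(-3644) = (18 - 48) + 3644 = -30 + 3644 = 3614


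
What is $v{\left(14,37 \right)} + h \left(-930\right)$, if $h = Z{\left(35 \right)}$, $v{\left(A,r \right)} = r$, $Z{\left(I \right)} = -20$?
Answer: $18637$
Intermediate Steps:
$h = -20$
$v{\left(14,37 \right)} + h \left(-930\right) = 37 - -18600 = 37 + 18600 = 18637$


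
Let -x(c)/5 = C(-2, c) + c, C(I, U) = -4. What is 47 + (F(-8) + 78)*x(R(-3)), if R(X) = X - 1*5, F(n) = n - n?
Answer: 4727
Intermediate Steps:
F(n) = 0
R(X) = -5 + X (R(X) = X - 5 = -5 + X)
x(c) = 20 - 5*c (x(c) = -5*(-4 + c) = 20 - 5*c)
47 + (F(-8) + 78)*x(R(-3)) = 47 + (0 + 78)*(20 - 5*(-5 - 3)) = 47 + 78*(20 - 5*(-8)) = 47 + 78*(20 + 40) = 47 + 78*60 = 47 + 4680 = 4727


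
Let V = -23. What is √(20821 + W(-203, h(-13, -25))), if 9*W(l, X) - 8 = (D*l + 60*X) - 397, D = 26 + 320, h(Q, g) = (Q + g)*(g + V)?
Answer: √226202/3 ≈ 158.54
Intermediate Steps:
h(Q, g) = (-23 + g)*(Q + g) (h(Q, g) = (Q + g)*(g - 23) = (Q + g)*(-23 + g) = (-23 + g)*(Q + g))
D = 346
W(l, X) = -389/9 + 20*X/3 + 346*l/9 (W(l, X) = 8/9 + ((346*l + 60*X) - 397)/9 = 8/9 + ((60*X + 346*l) - 397)/9 = 8/9 + (-397 + 60*X + 346*l)/9 = 8/9 + (-397/9 + 20*X/3 + 346*l/9) = -389/9 + 20*X/3 + 346*l/9)
√(20821 + W(-203, h(-13, -25))) = √(20821 + (-389/9 + 20*((-25)² - 23*(-13) - 23*(-25) - 13*(-25))/3 + (346/9)*(-203))) = √(20821 + (-389/9 + 20*(625 + 299 + 575 + 325)/3 - 70238/9)) = √(20821 + (-389/9 + (20/3)*1824 - 70238/9)) = √(20821 + (-389/9 + 12160 - 70238/9)) = √(20821 + 38813/9) = √(226202/9) = √226202/3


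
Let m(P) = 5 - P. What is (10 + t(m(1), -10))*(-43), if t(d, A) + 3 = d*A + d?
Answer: 1247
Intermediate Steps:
t(d, A) = -3 + d + A*d (t(d, A) = -3 + (d*A + d) = -3 + (A*d + d) = -3 + (d + A*d) = -3 + d + A*d)
(10 + t(m(1), -10))*(-43) = (10 + (-3 + (5 - 1*1) - 10*(5 - 1*1)))*(-43) = (10 + (-3 + (5 - 1) - 10*(5 - 1)))*(-43) = (10 + (-3 + 4 - 10*4))*(-43) = (10 + (-3 + 4 - 40))*(-43) = (10 - 39)*(-43) = -29*(-43) = 1247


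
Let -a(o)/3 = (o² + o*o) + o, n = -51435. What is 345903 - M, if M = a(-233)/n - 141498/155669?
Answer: 61545442939328/177929667 ≈ 3.4590e+5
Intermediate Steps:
a(o) = -6*o² - 3*o (a(o) = -3*((o² + o*o) + o) = -3*((o² + o²) + o) = -3*(2*o² + o) = -3*(o + 2*o²) = -6*o² - 3*o)
M = 962664973/177929667 (M = -3*(-233)*(1 + 2*(-233))/(-51435) - 141498/155669 = -3*(-233)*(1 - 466)*(-1/51435) - 141498*1/155669 = -3*(-233)*(-465)*(-1/51435) - 141498/155669 = -325035*(-1/51435) - 141498/155669 = 7223/1143 - 141498/155669 = 962664973/177929667 ≈ 5.4104)
345903 - M = 345903 - 1*962664973/177929667 = 345903 - 962664973/177929667 = 61545442939328/177929667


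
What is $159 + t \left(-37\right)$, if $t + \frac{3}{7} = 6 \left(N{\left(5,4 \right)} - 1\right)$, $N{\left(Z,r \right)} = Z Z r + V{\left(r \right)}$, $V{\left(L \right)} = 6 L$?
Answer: $- \frac{189918}{7} \approx -27131.0$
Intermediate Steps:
$N{\left(Z,r \right)} = 6 r + r Z^{2}$ ($N{\left(Z,r \right)} = Z Z r + 6 r = Z^{2} r + 6 r = r Z^{2} + 6 r = 6 r + r Z^{2}$)
$t = \frac{5163}{7}$ ($t = - \frac{3}{7} + 6 \left(4 \left(6 + 5^{2}\right) - 1\right) = - \frac{3}{7} + 6 \left(4 \left(6 + 25\right) - 1\right) = - \frac{3}{7} + 6 \left(4 \cdot 31 - 1\right) = - \frac{3}{7} + 6 \left(124 - 1\right) = - \frac{3}{7} + 6 \cdot 123 = - \frac{3}{7} + 738 = \frac{5163}{7} \approx 737.57$)
$159 + t \left(-37\right) = 159 + \frac{5163}{7} \left(-37\right) = 159 - \frac{191031}{7} = - \frac{189918}{7}$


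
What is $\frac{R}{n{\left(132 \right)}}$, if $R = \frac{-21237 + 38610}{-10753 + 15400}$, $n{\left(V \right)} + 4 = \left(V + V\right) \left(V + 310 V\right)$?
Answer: $\frac{5791}{16787634476} \approx 3.4496 \cdot 10^{-7}$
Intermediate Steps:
$n{\left(V \right)} = -4 + 622 V^{2}$ ($n{\left(V \right)} = -4 + \left(V + V\right) \left(V + 310 V\right) = -4 + 2 V 311 V = -4 + 622 V^{2}$)
$R = \frac{5791}{1549}$ ($R = \frac{17373}{4647} = 17373 \cdot \frac{1}{4647} = \frac{5791}{1549} \approx 3.7385$)
$\frac{R}{n{\left(132 \right)}} = \frac{5791}{1549 \left(-4 + 622 \cdot 132^{2}\right)} = \frac{5791}{1549 \left(-4 + 622 \cdot 17424\right)} = \frac{5791}{1549 \left(-4 + 10837728\right)} = \frac{5791}{1549 \cdot 10837724} = \frac{5791}{1549} \cdot \frac{1}{10837724} = \frac{5791}{16787634476}$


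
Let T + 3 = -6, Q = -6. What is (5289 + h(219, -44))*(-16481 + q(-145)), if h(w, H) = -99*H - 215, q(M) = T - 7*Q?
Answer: -155104640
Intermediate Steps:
T = -9 (T = -3 - 6 = -9)
q(M) = 33 (q(M) = -9 - 7*(-6) = -9 + 42 = 33)
h(w, H) = -215 - 99*H
(5289 + h(219, -44))*(-16481 + q(-145)) = (5289 + (-215 - 99*(-44)))*(-16481 + 33) = (5289 + (-215 + 4356))*(-16448) = (5289 + 4141)*(-16448) = 9430*(-16448) = -155104640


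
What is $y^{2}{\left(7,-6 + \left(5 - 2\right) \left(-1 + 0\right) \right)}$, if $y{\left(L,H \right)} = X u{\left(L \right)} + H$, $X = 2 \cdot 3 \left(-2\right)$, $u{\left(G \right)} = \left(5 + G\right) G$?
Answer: $1034289$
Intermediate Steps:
$u{\left(G \right)} = G \left(5 + G\right)$
$X = -12$ ($X = 6 \left(-2\right) = -12$)
$y{\left(L,H \right)} = H - 12 L \left(5 + L\right)$ ($y{\left(L,H \right)} = - 12 L \left(5 + L\right) + H = H - 12 L \left(5 + L\right)$)
$y^{2}{\left(7,-6 + \left(5 - 2\right) \left(-1 + 0\right) \right)} = \left(\left(-6 + \left(5 - 2\right) \left(-1 + 0\right)\right) - 84 \left(5 + 7\right)\right)^{2} = \left(\left(-6 + 3 \left(-1\right)\right) - 84 \cdot 12\right)^{2} = \left(\left(-6 - 3\right) - 1008\right)^{2} = \left(-9 - 1008\right)^{2} = \left(-1017\right)^{2} = 1034289$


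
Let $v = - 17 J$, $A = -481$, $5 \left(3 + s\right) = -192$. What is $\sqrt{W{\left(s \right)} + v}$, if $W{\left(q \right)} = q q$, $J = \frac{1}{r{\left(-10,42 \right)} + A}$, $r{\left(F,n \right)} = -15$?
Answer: $\frac{11 \sqrt{5445119}}{620} \approx 41.4$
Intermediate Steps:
$s = - \frac{207}{5}$ ($s = -3 + \frac{1}{5} \left(-192\right) = -3 - \frac{192}{5} = - \frac{207}{5} \approx -41.4$)
$J = - \frac{1}{496}$ ($J = \frac{1}{-15 - 481} = \frac{1}{-496} = - \frac{1}{496} \approx -0.0020161$)
$W{\left(q \right)} = q^{2}$
$v = \frac{17}{496}$ ($v = \left(-17\right) \left(- \frac{1}{496}\right) = \frac{17}{496} \approx 0.034274$)
$\sqrt{W{\left(s \right)} + v} = \sqrt{\left(- \frac{207}{5}\right)^{2} + \frac{17}{496}} = \sqrt{\frac{42849}{25} + \frac{17}{496}} = \sqrt{\frac{21253529}{12400}} = \frac{11 \sqrt{5445119}}{620}$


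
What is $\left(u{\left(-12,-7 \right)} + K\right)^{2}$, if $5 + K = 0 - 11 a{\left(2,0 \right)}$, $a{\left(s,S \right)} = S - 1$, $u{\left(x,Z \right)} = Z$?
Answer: $1$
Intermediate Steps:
$a{\left(s,S \right)} = -1 + S$
$K = 6$ ($K = -5 + \left(0 - 11 \left(-1 + 0\right)\right) = -5 + \left(0 - -11\right) = -5 + \left(0 + 11\right) = -5 + 11 = 6$)
$\left(u{\left(-12,-7 \right)} + K\right)^{2} = \left(-7 + 6\right)^{2} = \left(-1\right)^{2} = 1$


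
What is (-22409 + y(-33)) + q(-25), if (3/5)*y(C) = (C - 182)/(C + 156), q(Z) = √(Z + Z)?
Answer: -8269996/369 + 5*I*√2 ≈ -22412.0 + 7.0711*I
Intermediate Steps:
q(Z) = √2*√Z (q(Z) = √(2*Z) = √2*√Z)
y(C) = 5*(-182 + C)/(3*(156 + C)) (y(C) = 5*((C - 182)/(C + 156))/3 = 5*((-182 + C)/(156 + C))/3 = 5*(-182 + C)/(3*(156 + C)))
(-22409 + y(-33)) + q(-25) = (-22409 + 5*(-182 - 33)/(3*(156 - 33))) + √2*√(-25) = (-22409 + (5/3)*(-215)/123) + √2*(5*I) = (-22409 + (5/3)*(1/123)*(-215)) + 5*I*√2 = (-22409 - 1075/369) + 5*I*√2 = -8269996/369 + 5*I*√2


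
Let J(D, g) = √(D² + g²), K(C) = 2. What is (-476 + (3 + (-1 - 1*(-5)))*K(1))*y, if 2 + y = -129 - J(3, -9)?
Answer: 60522 + 1386*√10 ≈ 64905.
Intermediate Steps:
y = -131 - 3*√10 (y = -2 + (-129 - √(3² + (-9)²)) = -2 + (-129 - √(9 + 81)) = -2 + (-129 - √90) = -2 + (-129 - 3*√10) = -131 - 3*√10 ≈ -140.49)
(-476 + (3 + (-1 - 1*(-5)))*K(1))*y = (-476 + (3 + (-1 - 1*(-5)))*2)*(-131 - 3*√10) = (-476 + (3 + (-1 + 5))*2)*(-131 - 3*√10) = (-476 + (3 + 4)*2)*(-131 - 3*√10) = (-476 + 7*2)*(-131 - 3*√10) = (-476 + 14)*(-131 - 3*√10) = -462*(-131 - 3*√10) = 60522 + 1386*√10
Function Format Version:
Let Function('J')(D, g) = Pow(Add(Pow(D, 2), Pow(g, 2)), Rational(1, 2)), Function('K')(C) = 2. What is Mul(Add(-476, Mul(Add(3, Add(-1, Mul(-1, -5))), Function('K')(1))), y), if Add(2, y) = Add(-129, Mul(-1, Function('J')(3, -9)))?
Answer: Add(60522, Mul(1386, Pow(10, Rational(1, 2)))) ≈ 64905.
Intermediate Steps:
y = Add(-131, Mul(-3, Pow(10, Rational(1, 2)))) (y = Add(-2, Add(-129, Mul(-1, Pow(Add(Pow(3, 2), Pow(-9, 2)), Rational(1, 2))))) = Add(-2, Add(-129, Mul(-1, Pow(Add(9, 81), Rational(1, 2))))) = Add(-2, Add(-129, Mul(-1, Pow(90, Rational(1, 2))))) = Add(-2, Add(-129, Mul(-1, Mul(3, Pow(10, Rational(1, 2)))))) = Add(-2, Add(-129, Mul(-3, Pow(10, Rational(1, 2))))) = Add(-131, Mul(-3, Pow(10, Rational(1, 2)))) ≈ -140.49)
Mul(Add(-476, Mul(Add(3, Add(-1, Mul(-1, -5))), Function('K')(1))), y) = Mul(Add(-476, Mul(Add(3, Add(-1, Mul(-1, -5))), 2)), Add(-131, Mul(-3, Pow(10, Rational(1, 2))))) = Mul(Add(-476, Mul(Add(3, Add(-1, 5)), 2)), Add(-131, Mul(-3, Pow(10, Rational(1, 2))))) = Mul(Add(-476, Mul(Add(3, 4), 2)), Add(-131, Mul(-3, Pow(10, Rational(1, 2))))) = Mul(Add(-476, Mul(7, 2)), Add(-131, Mul(-3, Pow(10, Rational(1, 2))))) = Mul(Add(-476, 14), Add(-131, Mul(-3, Pow(10, Rational(1, 2))))) = Mul(-462, Add(-131, Mul(-3, Pow(10, Rational(1, 2))))) = Add(60522, Mul(1386, Pow(10, Rational(1, 2))))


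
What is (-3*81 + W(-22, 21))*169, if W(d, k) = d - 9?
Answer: -46306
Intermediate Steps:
W(d, k) = -9 + d
(-3*81 + W(-22, 21))*169 = (-3*81 + (-9 - 22))*169 = (-243 - 31)*169 = -274*169 = -46306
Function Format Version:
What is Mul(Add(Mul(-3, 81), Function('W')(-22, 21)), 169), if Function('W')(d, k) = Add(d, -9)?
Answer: -46306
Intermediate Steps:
Function('W')(d, k) = Add(-9, d)
Mul(Add(Mul(-3, 81), Function('W')(-22, 21)), 169) = Mul(Add(Mul(-3, 81), Add(-9, -22)), 169) = Mul(Add(-243, -31), 169) = Mul(-274, 169) = -46306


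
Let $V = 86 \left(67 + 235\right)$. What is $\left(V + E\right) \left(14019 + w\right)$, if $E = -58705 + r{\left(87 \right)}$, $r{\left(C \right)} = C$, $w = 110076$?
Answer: $-4051205370$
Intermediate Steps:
$V = 25972$ ($V = 86 \cdot 302 = 25972$)
$E = -58618$ ($E = -58705 + 87 = -58618$)
$\left(V + E\right) \left(14019 + w\right) = \left(25972 - 58618\right) \left(14019 + 110076\right) = \left(-32646\right) 124095 = -4051205370$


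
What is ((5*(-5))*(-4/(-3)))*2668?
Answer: -266800/3 ≈ -88933.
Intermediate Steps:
((5*(-5))*(-4/(-3)))*2668 = -(-100)*(-1)/3*2668 = -25*4/3*2668 = -100/3*2668 = -266800/3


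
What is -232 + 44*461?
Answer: 20052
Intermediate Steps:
-232 + 44*461 = -232 + 20284 = 20052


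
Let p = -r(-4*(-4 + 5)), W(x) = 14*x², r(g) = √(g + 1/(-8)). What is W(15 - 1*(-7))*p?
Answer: -1694*I*√66 ≈ -13762.0*I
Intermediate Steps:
r(g) = √(-⅛ + g) (r(g) = √(g - ⅛) = √(-⅛ + g))
p = -I*√66/4 (p = -√(-2 + 16*(-4*(-4 + 5)))/4 = -√(-2 + 16*(-4*1))/4 = -√(-2 + 16*(-4))/4 = -√(-2 - 64)/4 = -√(-66)/4 = -I*√66/4 ≈ -2.031*I)
W(15 - 1*(-7))*p = (14*(15 - 1*(-7))²)*(-I*√66/4) = (14*(15 + 7)²)*(-I*√66/4) = (14*22²)*(-I*√66/4) = (14*484)*(-I*√66/4) = 6776*(-I*√66/4) = -1694*I*√66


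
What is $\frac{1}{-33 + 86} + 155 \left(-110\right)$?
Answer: $- \frac{903649}{53} \approx -17050.0$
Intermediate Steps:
$\frac{1}{-33 + 86} + 155 \left(-110\right) = \frac{1}{53} - 17050 = - \frac{903649}{53}$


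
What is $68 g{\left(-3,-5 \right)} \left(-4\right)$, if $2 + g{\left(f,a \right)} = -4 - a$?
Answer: $272$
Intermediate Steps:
$g{\left(f,a \right)} = -6 - a$ ($g{\left(f,a \right)} = -2 - \left(4 + a\right) = -6 - a$)
$68 g{\left(-3,-5 \right)} \left(-4\right) = 68 \left(-6 - -5\right) \left(-4\right) = 68 \left(-6 + 5\right) \left(-4\right) = 68 \left(-1\right) \left(-4\right) = \left(-68\right) \left(-4\right) = 272$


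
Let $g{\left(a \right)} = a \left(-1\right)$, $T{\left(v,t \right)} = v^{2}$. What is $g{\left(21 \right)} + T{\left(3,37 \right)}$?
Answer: $-12$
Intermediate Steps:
$g{\left(a \right)} = - a$
$g{\left(21 \right)} + T{\left(3,37 \right)} = \left(-1\right) 21 + 3^{2} = -21 + 9 = -12$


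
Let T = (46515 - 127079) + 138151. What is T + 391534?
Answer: 449121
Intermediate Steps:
T = 57587 (T = -80564 + 138151 = 57587)
T + 391534 = 57587 + 391534 = 449121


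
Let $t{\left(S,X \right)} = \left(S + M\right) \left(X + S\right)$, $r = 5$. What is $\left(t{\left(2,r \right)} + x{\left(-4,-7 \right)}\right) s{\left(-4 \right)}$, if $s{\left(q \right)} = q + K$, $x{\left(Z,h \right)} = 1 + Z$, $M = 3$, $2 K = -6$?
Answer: $-224$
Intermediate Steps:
$K = -3$ ($K = \frac{1}{2} \left(-6\right) = -3$)
$s{\left(q \right)} = -3 + q$ ($s{\left(q \right)} = q - 3 = -3 + q$)
$t{\left(S,X \right)} = \left(3 + S\right) \left(S + X\right)$ ($t{\left(S,X \right)} = \left(S + 3\right) \left(X + S\right) = \left(3 + S\right) \left(S + X\right)$)
$\left(t{\left(2,r \right)} + x{\left(-4,-7 \right)}\right) s{\left(-4 \right)} = \left(\left(2^{2} + 3 \cdot 2 + 3 \cdot 5 + 2 \cdot 5\right) + \left(1 - 4\right)\right) \left(-3 - 4\right) = \left(\left(4 + 6 + 15 + 10\right) - 3\right) \left(-7\right) = \left(35 - 3\right) \left(-7\right) = 32 \left(-7\right) = -224$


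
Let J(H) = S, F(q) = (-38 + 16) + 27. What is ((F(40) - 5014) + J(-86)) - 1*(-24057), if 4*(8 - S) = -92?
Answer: 19079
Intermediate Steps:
F(q) = 5 (F(q) = -22 + 27 = 5)
S = 31 (S = 8 - 1/4*(-92) = 8 + 23 = 31)
J(H) = 31
((F(40) - 5014) + J(-86)) - 1*(-24057) = ((5 - 5014) + 31) - 1*(-24057) = (-5009 + 31) + 24057 = -4978 + 24057 = 19079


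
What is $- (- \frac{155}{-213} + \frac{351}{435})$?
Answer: $- \frac{47396}{30885} \approx -1.5346$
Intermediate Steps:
$- (- \frac{155}{-213} + \frac{351}{435}) = - (\left(-155\right) \left(- \frac{1}{213}\right) + 351 \cdot \frac{1}{435}) = - (\frac{155}{213} + \frac{117}{145}) = \left(-1\right) \frac{47396}{30885} = - \frac{47396}{30885}$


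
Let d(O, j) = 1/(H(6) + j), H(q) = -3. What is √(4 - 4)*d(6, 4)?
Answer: 0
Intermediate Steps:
d(O, j) = 1/(-3 + j)
√(4 - 4)*d(6, 4) = √(4 - 4)/(-3 + 4) = √0/1 = 0*1 = 0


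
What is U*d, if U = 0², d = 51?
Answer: 0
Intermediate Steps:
U = 0
U*d = 0*51 = 0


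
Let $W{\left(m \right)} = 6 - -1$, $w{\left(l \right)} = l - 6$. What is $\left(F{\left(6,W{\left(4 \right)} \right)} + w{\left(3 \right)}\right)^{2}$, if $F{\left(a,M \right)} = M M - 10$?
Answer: $1296$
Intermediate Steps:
$w{\left(l \right)} = -6 + l$
$W{\left(m \right)} = 7$ ($W{\left(m \right)} = 6 + \left(-2 + 3\right) = 6 + 1 = 7$)
$F{\left(a,M \right)} = -10 + M^{2}$ ($F{\left(a,M \right)} = M^{2} - 10 = -10 + M^{2}$)
$\left(F{\left(6,W{\left(4 \right)} \right)} + w{\left(3 \right)}\right)^{2} = \left(\left(-10 + 7^{2}\right) + \left(-6 + 3\right)\right)^{2} = \left(\left(-10 + 49\right) - 3\right)^{2} = \left(39 - 3\right)^{2} = 36^{2} = 1296$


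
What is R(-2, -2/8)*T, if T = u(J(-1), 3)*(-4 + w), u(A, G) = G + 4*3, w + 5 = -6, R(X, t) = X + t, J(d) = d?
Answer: 2025/4 ≈ 506.25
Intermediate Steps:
w = -11 (w = -5 - 6 = -11)
u(A, G) = 12 + G (u(A, G) = G + 12 = 12 + G)
T = -225 (T = (12 + 3)*(-4 - 11) = 15*(-15) = -225)
R(-2, -2/8)*T = (-2 - 2/8)*(-225) = (-2 - 2*⅛)*(-225) = (-2 - ¼)*(-225) = -9/4*(-225) = 2025/4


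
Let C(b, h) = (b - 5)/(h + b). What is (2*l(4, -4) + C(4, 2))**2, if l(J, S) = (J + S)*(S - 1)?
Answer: 1/36 ≈ 0.027778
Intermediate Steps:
l(J, S) = (-1 + S)*(J + S) (l(J, S) = (J + S)*(-1 + S) = (-1 + S)*(J + S))
C(b, h) = (-5 + b)/(b + h)
(2*l(4, -4) + C(4, 2))**2 = (2*((-4)**2 - 1*4 - 1*(-4) + 4*(-4)) + (-5 + 4)/(4 + 2))**2 = (2*(16 - 4 + 4 - 16) - 1/6)**2 = (2*0 + (1/6)*(-1))**2 = (0 - 1/6)**2 = (-1/6)**2 = 1/36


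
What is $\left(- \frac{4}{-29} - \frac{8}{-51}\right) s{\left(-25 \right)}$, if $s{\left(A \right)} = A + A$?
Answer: $- \frac{21800}{1479} \approx -14.74$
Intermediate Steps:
$s{\left(A \right)} = 2 A$
$\left(- \frac{4}{-29} - \frac{8}{-51}\right) s{\left(-25 \right)} = \left(- \frac{4}{-29} - \frac{8}{-51}\right) 2 \left(-25\right) = \left(\left(-4\right) \left(- \frac{1}{29}\right) - - \frac{8}{51}\right) \left(-50\right) = \left(\frac{4}{29} + \frac{8}{51}\right) \left(-50\right) = \frac{436}{1479} \left(-50\right) = - \frac{21800}{1479}$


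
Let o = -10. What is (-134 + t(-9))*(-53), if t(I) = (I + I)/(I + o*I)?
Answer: 64024/9 ≈ 7113.8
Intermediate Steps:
t(I) = -2/9 (t(I) = (I + I)/(I - 10*I) = (2*I)/((-9*I)) = (2*I)*(-1/(9*I)) = -2/9)
(-134 + t(-9))*(-53) = (-134 - 2/9)*(-53) = -1208/9*(-53) = 64024/9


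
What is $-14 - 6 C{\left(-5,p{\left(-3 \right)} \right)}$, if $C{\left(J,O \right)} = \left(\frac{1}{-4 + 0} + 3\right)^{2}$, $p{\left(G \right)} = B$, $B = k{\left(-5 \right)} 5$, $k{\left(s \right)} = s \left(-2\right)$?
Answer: $- \frac{475}{8} \approx -59.375$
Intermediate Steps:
$k{\left(s \right)} = - 2 s$
$B = 50$ ($B = \left(-2\right) \left(-5\right) 5 = 10 \cdot 5 = 50$)
$p{\left(G \right)} = 50$
$C{\left(J,O \right)} = \frac{121}{16}$ ($C{\left(J,O \right)} = \left(\frac{1}{-4} + 3\right)^{2} = \left(- \frac{1}{4} + 3\right)^{2} = \left(\frac{11}{4}\right)^{2} = \frac{121}{16}$)
$-14 - 6 C{\left(-5,p{\left(-3 \right)} \right)} = -14 - \frac{363}{8} = - \frac{475}{8}$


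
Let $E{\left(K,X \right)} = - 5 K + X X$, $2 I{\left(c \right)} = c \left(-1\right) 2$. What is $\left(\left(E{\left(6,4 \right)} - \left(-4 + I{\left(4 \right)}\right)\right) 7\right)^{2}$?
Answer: $1764$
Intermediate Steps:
$I{\left(c \right)} = - c$ ($I{\left(c \right)} = \frac{c \left(-1\right) 2}{2} = \frac{- c 2}{2} = \frac{\left(-2\right) c}{2} = - c$)
$E{\left(K,X \right)} = X^{2} - 5 K$ ($E{\left(K,X \right)} = - 5 K + X^{2} = X^{2} - 5 K$)
$\left(\left(E{\left(6,4 \right)} - \left(-4 + I{\left(4 \right)}\right)\right) 7\right)^{2} = \left(\left(\left(4^{2} - 30\right) + \left(4 - \left(-1\right) 4\right)\right) 7\right)^{2} = \left(\left(\left(16 - 30\right) + \left(4 - -4\right)\right) 7\right)^{2} = \left(\left(-14 + \left(4 + 4\right)\right) 7\right)^{2} = \left(\left(-14 + 8\right) 7\right)^{2} = \left(\left(-6\right) 7\right)^{2} = \left(-42\right)^{2} = 1764$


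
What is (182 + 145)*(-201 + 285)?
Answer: 27468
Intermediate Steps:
(182 + 145)*(-201 + 285) = 327*84 = 27468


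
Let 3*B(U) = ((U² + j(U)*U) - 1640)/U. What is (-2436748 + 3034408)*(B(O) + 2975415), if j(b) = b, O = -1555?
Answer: 552854488255860/311 ≈ 1.7777e+12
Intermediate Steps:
B(U) = (-1640 + 2*U²)/(3*U) (B(U) = (((U² + U*U) - 1640)/U)/3 = (((U² + U²) - 1640)/U)/3 = ((2*U² - 1640)/U)/3 = ((-1640 + 2*U²)/U)/3 = (-1640 + 2*U²)/(3*U))
(-2436748 + 3034408)*(B(O) + 2975415) = (-2436748 + 3034408)*((⅔)*(-820 + (-1555)²)/(-1555) + 2975415) = 597660*((⅔)*(-1/1555)*(-820 + 2418025) + 2975415) = 597660*((⅔)*(-1/1555)*2417205 + 2975415) = 597660*(-322294/311 + 2975415) = 597660*(925031771/311) = 552854488255860/311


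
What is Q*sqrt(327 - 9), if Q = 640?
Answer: 640*sqrt(318) ≈ 11413.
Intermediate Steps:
Q*sqrt(327 - 9) = 640*sqrt(327 - 9) = 640*sqrt(318)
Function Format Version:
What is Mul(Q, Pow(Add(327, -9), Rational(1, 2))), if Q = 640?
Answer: Mul(640, Pow(318, Rational(1, 2))) ≈ 11413.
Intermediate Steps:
Mul(Q, Pow(Add(327, -9), Rational(1, 2))) = Mul(640, Pow(Add(327, -9), Rational(1, 2))) = Mul(640, Pow(318, Rational(1, 2)))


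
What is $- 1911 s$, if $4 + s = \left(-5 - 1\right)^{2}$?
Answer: $-61152$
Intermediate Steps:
$s = 32$ ($s = -4 + \left(-5 - 1\right)^{2} = -4 + \left(-6\right)^{2} = -4 + 36 = 32$)
$- 1911 s = \left(-1911\right) 32 = -61152$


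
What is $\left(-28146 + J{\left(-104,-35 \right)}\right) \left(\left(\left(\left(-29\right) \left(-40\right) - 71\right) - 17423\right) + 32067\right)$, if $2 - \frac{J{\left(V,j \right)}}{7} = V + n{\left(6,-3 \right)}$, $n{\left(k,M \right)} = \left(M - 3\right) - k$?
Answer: $-429825560$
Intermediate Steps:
$n{\left(k,M \right)} = -3 + M - k$ ($n{\left(k,M \right)} = \left(M - 3\right) - k = \left(-3 + M\right) - k = -3 + M - k$)
$J{\left(V,j \right)} = 98 - 7 V$ ($J{\left(V,j \right)} = 14 - 7 \left(V - 12\right) = 14 - 7 \left(-12 + V\right) = 14 - \left(-84 + 7 V\right) = 98 - 7 V$)
$\left(-28146 + J{\left(-104,-35 \right)}\right) \left(\left(\left(\left(-29\right) \left(-40\right) - 71\right) - 17423\right) + 32067\right) = \left(-28146 + \left(98 - -728\right)\right) \left(\left(\left(\left(-29\right) \left(-40\right) - 71\right) - 17423\right) + 32067\right) = \left(-28146 + \left(98 + 728\right)\right) \left(\left(\left(1160 - 71\right) - 17423\right) + 32067\right) = \left(-28146 + 826\right) \left(\left(1089 - 17423\right) + 32067\right) = - 27320 \left(-16334 + 32067\right) = \left(-27320\right) 15733 = -429825560$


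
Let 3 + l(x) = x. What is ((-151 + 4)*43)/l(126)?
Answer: -2107/41 ≈ -51.390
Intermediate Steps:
l(x) = -3 + x
((-151 + 4)*43)/l(126) = ((-151 + 4)*43)/(-3 + 126) = -147*43/123 = -6321*1/123 = -2107/41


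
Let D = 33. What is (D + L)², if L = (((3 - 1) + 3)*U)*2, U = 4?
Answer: 5329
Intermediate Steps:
L = 40 (L = (((3 - 1) + 3)*4)*2 = ((2 + 3)*4)*2 = (5*4)*2 = 20*2 = 40)
(D + L)² = (33 + 40)² = 73² = 5329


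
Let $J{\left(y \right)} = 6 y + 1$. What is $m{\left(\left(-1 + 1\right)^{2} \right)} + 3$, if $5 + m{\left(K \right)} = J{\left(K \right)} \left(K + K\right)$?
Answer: $-2$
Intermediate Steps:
$J{\left(y \right)} = 1 + 6 y$
$m{\left(K \right)} = -5 + 2 K \left(1 + 6 K\right)$ ($m{\left(K \right)} = -5 + \left(1 + 6 K\right) \left(K + K\right) = -5 + \left(1 + 6 K\right) 2 K = -5 + 2 K \left(1 + 6 K\right)$)
$m{\left(\left(-1 + 1\right)^{2} \right)} + 3 = \left(-5 + 2 \left(-1 + 1\right)^{2} \left(1 + 6 \left(-1 + 1\right)^{2}\right)\right) + 3 = \left(-5 + 2 \cdot 0^{2} \left(1 + 6 \cdot 0^{2}\right)\right) + 3 = \left(-5 + 2 \cdot 0 \left(1 + 6 \cdot 0\right)\right) + 3 = \left(-5 + 2 \cdot 0 \left(1 + 0\right)\right) + 3 = \left(-5 + 2 \cdot 0 \cdot 1\right) + 3 = \left(-5 + 0\right) + 3 = -5 + 3 = -2$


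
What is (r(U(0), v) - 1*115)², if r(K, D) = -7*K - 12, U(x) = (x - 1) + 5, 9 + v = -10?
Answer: 24025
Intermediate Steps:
v = -19 (v = -9 - 10 = -19)
U(x) = 4 + x (U(x) = (-1 + x) + 5 = 4 + x)
r(K, D) = -12 - 7*K
(r(U(0), v) - 1*115)² = ((-12 - 7*(4 + 0)) - 1*115)² = ((-12 - 7*4) - 115)² = ((-12 - 28) - 115)² = (-40 - 115)² = (-155)² = 24025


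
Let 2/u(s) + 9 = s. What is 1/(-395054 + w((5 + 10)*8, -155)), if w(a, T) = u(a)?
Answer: -111/43850992 ≈ -2.5313e-6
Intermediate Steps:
u(s) = 2/(-9 + s)
w(a, T) = 2/(-9 + a)
1/(-395054 + w((5 + 10)*8, -155)) = 1/(-395054 + 2/(-9 + (5 + 10)*8)) = 1/(-395054 + 2/(-9 + 15*8)) = 1/(-395054 + 2/(-9 + 120)) = 1/(-395054 + 2/111) = 1/(-43850992/111) = -111/43850992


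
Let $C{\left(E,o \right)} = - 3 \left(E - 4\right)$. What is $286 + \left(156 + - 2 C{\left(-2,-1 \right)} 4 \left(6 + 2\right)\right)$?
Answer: $-710$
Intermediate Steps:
$C{\left(E,o \right)} = 12 - 3 E$ ($C{\left(E,o \right)} = - 3 \left(-4 + E\right) = 12 - 3 E$)
$286 + \left(156 + - 2 C{\left(-2,-1 \right)} 4 \left(6 + 2\right)\right) = 286 + \left(156 + - 2 \left(12 - -6\right) 4 \left(6 + 2\right)\right) = 286 + \left(156 + - 2 \left(12 + 6\right) 4 \cdot 8\right) = 286 + \left(156 + \left(-2\right) 18 \cdot 32\right) = 286 + \left(156 - 1152\right) = 286 - 996 = -710$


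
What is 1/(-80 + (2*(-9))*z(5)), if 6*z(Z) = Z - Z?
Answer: -1/80 ≈ -0.012500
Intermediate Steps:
z(Z) = 0 (z(Z) = (Z - Z)/6 = (⅙)*0 = 0)
1/(-80 + (2*(-9))*z(5)) = 1/(-80 + (2*(-9))*0) = 1/(-80 - 18*0) = 1/(-80 + 0) = 1/(-80) = -1/80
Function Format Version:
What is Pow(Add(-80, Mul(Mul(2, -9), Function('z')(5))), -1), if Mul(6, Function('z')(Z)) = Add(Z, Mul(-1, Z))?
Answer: Rational(-1, 80) ≈ -0.012500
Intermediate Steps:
Function('z')(Z) = 0 (Function('z')(Z) = Mul(Rational(1, 6), Add(Z, Mul(-1, Z))) = Mul(Rational(1, 6), 0) = 0)
Pow(Add(-80, Mul(Mul(2, -9), Function('z')(5))), -1) = Pow(Add(-80, Mul(Mul(2, -9), 0)), -1) = Pow(Add(-80, Mul(-18, 0)), -1) = Pow(Add(-80, 0), -1) = Pow(-80, -1) = Rational(-1, 80)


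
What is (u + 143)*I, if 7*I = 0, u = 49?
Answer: 0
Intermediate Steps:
I = 0 (I = (⅐)*0 = 0)
(u + 143)*I = (49 + 143)*0 = 192*0 = 0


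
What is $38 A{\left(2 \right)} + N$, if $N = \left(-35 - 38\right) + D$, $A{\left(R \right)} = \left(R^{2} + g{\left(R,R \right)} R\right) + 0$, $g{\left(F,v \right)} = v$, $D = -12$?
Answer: $219$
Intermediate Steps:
$A{\left(R \right)} = 2 R^{2}$ ($A{\left(R \right)} = \left(R^{2} + R R\right) + 0 = \left(R^{2} + R^{2}\right) + 0 = 2 R^{2} + 0 = 2 R^{2}$)
$N = -85$ ($N = \left(-35 - 38\right) - 12 = -73 - 12 = -85$)
$38 A{\left(2 \right)} + N = 38 \cdot 2 \cdot 2^{2} - 85 = 38 \cdot 2 \cdot 4 - 85 = 38 \cdot 8 - 85 = 304 - 85 = 219$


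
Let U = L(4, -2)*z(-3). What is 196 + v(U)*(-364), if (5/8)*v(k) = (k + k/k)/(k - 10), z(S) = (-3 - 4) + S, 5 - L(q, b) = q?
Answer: -1652/25 ≈ -66.080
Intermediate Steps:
L(q, b) = 5 - q
z(S) = -7 + S
U = -10 (U = (5 - 1*4)*(-7 - 3) = (5 - 4)*(-10) = 1*(-10) = -10)
v(k) = 8*(1 + k)/(5*(-10 + k)) (v(k) = 8*((k + k/k)/(k - 10))/5 = 8*((k + 1)/(-10 + k))/5 = 8*((1 + k)/(-10 + k))/5 = 8*(1 + k)/(5*(-10 + k)))
196 + v(U)*(-364) = 196 + (8*(1 - 10)/(5*(-10 - 10)))*(-364) = 196 + ((8/5)*(-9)/(-20))*(-364) = 196 + ((8/5)*(-1/20)*(-9))*(-364) = 196 + (18/25)*(-364) = 196 - 6552/25 = -1652/25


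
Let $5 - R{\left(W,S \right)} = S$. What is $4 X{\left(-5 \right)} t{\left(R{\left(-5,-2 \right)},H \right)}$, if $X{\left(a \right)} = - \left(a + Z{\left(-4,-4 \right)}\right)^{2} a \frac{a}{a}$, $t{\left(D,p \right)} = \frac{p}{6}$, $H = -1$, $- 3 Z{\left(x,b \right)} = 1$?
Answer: $- \frac{2560}{27} \approx -94.815$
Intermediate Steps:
$Z{\left(x,b \right)} = - \frac{1}{3}$ ($Z{\left(x,b \right)} = \left(- \frac{1}{3}\right) 1 = - \frac{1}{3}$)
$R{\left(W,S \right)} = 5 - S$
$t{\left(D,p \right)} = \frac{p}{6}$ ($t{\left(D,p \right)} = p \frac{1}{6} = \frac{p}{6}$)
$X{\left(a \right)} = - a \left(- \frac{1}{3} + a\right)^{2}$ ($X{\left(a \right)} = - \left(a - \frac{1}{3}\right)^{2} a \frac{a}{a} = - \left(- \frac{1}{3} + a\right)^{2} a 1 = - \left(- \frac{1}{3} + a\right)^{2} a = - a \left(- \frac{1}{3} + a\right)^{2}$)
$4 X{\left(-5 \right)} t{\left(R{\left(-5,-2 \right)},H \right)} = 4 \left(\left(- \frac{1}{9}\right) \left(-5\right) \left(-1 + 3 \left(-5\right)\right)^{2}\right) \frac{1}{6} \left(-1\right) = 4 \left(\left(- \frac{1}{9}\right) \left(-5\right) \left(-1 - 15\right)^{2}\right) \left(- \frac{1}{6}\right) = 4 \left(\left(- \frac{1}{9}\right) \left(-5\right) \left(-16\right)^{2}\right) \left(- \frac{1}{6}\right) = 4 \left(\left(- \frac{1}{9}\right) \left(-5\right) 256\right) \left(- \frac{1}{6}\right) = 4 \cdot \frac{1280}{9} \left(- \frac{1}{6}\right) = \frac{5120}{9} \left(- \frac{1}{6}\right) = - \frac{2560}{27}$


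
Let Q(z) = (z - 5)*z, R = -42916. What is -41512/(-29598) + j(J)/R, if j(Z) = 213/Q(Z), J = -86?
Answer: 6971119793509/4970401256184 ≈ 1.4025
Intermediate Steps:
Q(z) = z*(-5 + z) (Q(z) = (-5 + z)*z = z*(-5 + z))
j(Z) = 213/(Z*(-5 + Z)) (j(Z) = 213/((Z*(-5 + Z))) = 213*(1/(Z*(-5 + Z))) = 213/(Z*(-5 + Z)))
-41512/(-29598) + j(J)/R = -41512/(-29598) + (213/(-86*(-5 - 86)))/(-42916) = -41512*(-1/29598) + (213*(-1/86)/(-91))*(-1/42916) = 20756/14799 + (213*(-1/86)*(-1/91))*(-1/42916) = 20756/14799 + (213/7826)*(-1/42916) = 20756/14799 - 213/335860616 = 6971119793509/4970401256184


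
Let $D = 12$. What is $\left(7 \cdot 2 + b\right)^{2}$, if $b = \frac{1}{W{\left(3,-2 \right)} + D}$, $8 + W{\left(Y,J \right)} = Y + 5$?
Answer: $\frac{28561}{144} \approx 198.34$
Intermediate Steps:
$W{\left(Y,J \right)} = -3 + Y$ ($W{\left(Y,J \right)} = -8 + \left(Y + 5\right) = -8 + \left(5 + Y\right) = -3 + Y$)
$b = \frac{1}{12}$ ($b = \frac{1}{\left(-3 + 3\right) + 12} = \frac{1}{0 + 12} = \frac{1}{12} \approx 0.083333$)
$\left(7 \cdot 2 + b\right)^{2} = \left(7 \cdot 2 + \frac{1}{12}\right)^{2} = \left(14 + \frac{1}{12}\right)^{2} = \left(\frac{169}{12}\right)^{2} = \frac{28561}{144}$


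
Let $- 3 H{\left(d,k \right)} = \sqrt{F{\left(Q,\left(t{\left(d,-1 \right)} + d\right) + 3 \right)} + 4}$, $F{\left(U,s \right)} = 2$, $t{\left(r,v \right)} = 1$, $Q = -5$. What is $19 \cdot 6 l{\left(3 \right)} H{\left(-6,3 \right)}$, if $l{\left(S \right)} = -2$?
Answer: $76 \sqrt{6} \approx 186.16$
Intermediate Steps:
$H{\left(d,k \right)} = - \frac{\sqrt{6}}{3}$ ($H{\left(d,k \right)} = - \frac{\sqrt{2 + 4}}{3} = - \frac{\sqrt{6}}{3}$)
$19 \cdot 6 l{\left(3 \right)} H{\left(-6,3 \right)} = 19 \cdot 6 \left(-2\right) \left(- \frac{\sqrt{6}}{3}\right) = 114 \left(-2\right) \left(- \frac{\sqrt{6}}{3}\right) = - 228 \left(- \frac{\sqrt{6}}{3}\right) = 76 \sqrt{6}$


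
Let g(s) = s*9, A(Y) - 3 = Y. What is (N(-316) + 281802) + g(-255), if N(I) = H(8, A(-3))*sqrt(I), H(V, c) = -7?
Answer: 279507 - 14*I*sqrt(79) ≈ 2.7951e+5 - 124.43*I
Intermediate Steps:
A(Y) = 3 + Y
N(I) = -7*sqrt(I)
g(s) = 9*s
(N(-316) + 281802) + g(-255) = (-14*I*sqrt(79) + 281802) + 9*(-255) = (-14*I*sqrt(79) + 281802) - 2295 = (281802 - 14*I*sqrt(79)) - 2295 = 279507 - 14*I*sqrt(79)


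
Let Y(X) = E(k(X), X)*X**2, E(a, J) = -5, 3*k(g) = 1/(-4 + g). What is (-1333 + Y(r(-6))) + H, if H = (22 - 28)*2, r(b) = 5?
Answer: -1470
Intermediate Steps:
k(g) = 1/(3*(-4 + g))
Y(X) = -5*X**2
H = -12 (H = -6*2 = -12)
(-1333 + Y(r(-6))) + H = (-1333 - 5*5**2) - 12 = (-1333 - 5*25) - 12 = (-1333 - 125) - 12 = -1458 - 12 = -1470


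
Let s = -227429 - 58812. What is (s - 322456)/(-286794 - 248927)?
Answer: 608697/535721 ≈ 1.1362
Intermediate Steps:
s = -286241
(s - 322456)/(-286794 - 248927) = (-286241 - 322456)/(-286794 - 248927) = -608697/(-535721) = -608697*(-1/535721) = 608697/535721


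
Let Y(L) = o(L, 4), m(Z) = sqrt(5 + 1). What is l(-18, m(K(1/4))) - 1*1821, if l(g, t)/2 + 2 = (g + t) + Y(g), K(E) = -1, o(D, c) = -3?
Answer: -1867 + 2*sqrt(6) ≈ -1862.1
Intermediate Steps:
m(Z) = sqrt(6)
Y(L) = -3
l(g, t) = -10 + 2*g + 2*t (l(g, t) = -4 + 2*((g + t) - 3) = -4 + 2*(-3 + g + t) = -4 + (-6 + 2*g + 2*t) = -10 + 2*g + 2*t)
l(-18, m(K(1/4))) - 1*1821 = (-10 + 2*(-18) + 2*sqrt(6)) - 1*1821 = (-10 - 36 + 2*sqrt(6)) - 1821 = (-46 + 2*sqrt(6)) - 1821 = -1867 + 2*sqrt(6)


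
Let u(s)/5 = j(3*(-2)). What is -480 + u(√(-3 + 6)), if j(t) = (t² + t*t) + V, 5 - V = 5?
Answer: -120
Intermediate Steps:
V = 0 (V = 5 - 1*5 = 5 - 5 = 0)
j(t) = 2*t² (j(t) = (t² + t*t) + 0 = (t² + t²) + 0 = 2*t² + 0 = 2*t²)
u(s) = 360 (u(s) = 5*(2*(3*(-2))²) = 5*(2*(-6)²) = 5*(2*36) = 5*72 = 360)
-480 + u(√(-3 + 6)) = -480 + 360 = -120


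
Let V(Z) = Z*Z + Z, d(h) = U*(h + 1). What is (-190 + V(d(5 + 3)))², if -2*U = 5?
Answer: 1380625/16 ≈ 86289.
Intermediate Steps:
U = -5/2 (U = -½*5 = -5/2 ≈ -2.5000)
d(h) = -5/2 - 5*h/2 (d(h) = -5*(h + 1)/2 = -5*(1 + h)/2 = -5/2 - 5*h/2)
V(Z) = Z + Z² (V(Z) = Z² + Z = Z + Z²)
(-190 + V(d(5 + 3)))² = (-190 + (-5/2 - 5*(5 + 3)/2)*(1 + (-5/2 - 5*(5 + 3)/2)))² = (-190 + (-5/2 - 5/2*8)*(1 + (-5/2 - 5/2*8)))² = (-190 + (-5/2 - 20)*(1 + (-5/2 - 20)))² = (-190 - 45*(1 - 45/2)/2)² = (-190 - 45/2*(-43/2))² = (-190 + 1935/4)² = (1175/4)² = 1380625/16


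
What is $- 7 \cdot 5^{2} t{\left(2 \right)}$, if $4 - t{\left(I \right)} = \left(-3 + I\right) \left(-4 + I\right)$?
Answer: $-350$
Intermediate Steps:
$t{\left(I \right)} = 4 - \left(-4 + I\right) \left(-3 + I\right)$ ($t{\left(I \right)} = 4 - \left(-3 + I\right) \left(-4 + I\right) = 4 - \left(-4 + I\right) \left(-3 + I\right)$)
$- 7 \cdot 5^{2} t{\left(2 \right)} = - 7 \cdot 5^{2} \left(-8 - 2^{2} + 7 \cdot 2\right) = \left(-7\right) 25 \left(-8 - 4 + 14\right) = - 175 \left(-8 - 4 + 14\right) = \left(-175\right) 2 = -350$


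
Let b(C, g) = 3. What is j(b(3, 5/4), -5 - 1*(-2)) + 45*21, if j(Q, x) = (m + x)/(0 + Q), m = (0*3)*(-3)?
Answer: 944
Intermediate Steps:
m = 0 (m = 0*(-3) = 0)
j(Q, x) = x/Q (j(Q, x) = (0 + x)/(0 + Q) = x/Q)
j(b(3, 5/4), -5 - 1*(-2)) + 45*21 = (-5 - 1*(-2))/3 + 45*21 = (-5 + 2)*(⅓) + 945 = -3*⅓ + 945 = -1 + 945 = 944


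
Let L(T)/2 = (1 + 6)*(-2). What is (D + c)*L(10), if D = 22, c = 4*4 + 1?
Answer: -1092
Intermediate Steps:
L(T) = -28 (L(T) = 2*((1 + 6)*(-2)) = 2*(7*(-2)) = 2*(-14) = -28)
c = 17 (c = 16 + 1 = 17)
(D + c)*L(10) = (22 + 17)*(-28) = 39*(-28) = -1092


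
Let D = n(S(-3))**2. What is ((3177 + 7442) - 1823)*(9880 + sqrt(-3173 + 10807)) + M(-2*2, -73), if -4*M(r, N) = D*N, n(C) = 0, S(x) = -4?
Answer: 86904480 + 8796*sqrt(7634) ≈ 8.7673e+7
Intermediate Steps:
D = 0 (D = 0**2 = 0)
M(r, N) = 0 (M(r, N) = -0*N = -1/4*0 = 0)
((3177 + 7442) - 1823)*(9880 + sqrt(-3173 + 10807)) + M(-2*2, -73) = ((3177 + 7442) - 1823)*(9880 + sqrt(-3173 + 10807)) + 0 = (10619 - 1823)*(9880 + sqrt(7634)) + 0 = 8796*(9880 + sqrt(7634)) + 0 = (86904480 + 8796*sqrt(7634)) + 0 = 86904480 + 8796*sqrt(7634)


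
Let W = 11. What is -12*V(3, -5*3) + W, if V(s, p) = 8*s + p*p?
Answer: -2977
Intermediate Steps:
V(s, p) = p² + 8*s (V(s, p) = 8*s + p² = p² + 8*s)
-12*V(3, -5*3) + W = -12*((-5*3)² + 8*3) + 11 = -12*((-15)² + 24) + 11 = -12*(225 + 24) + 11 = -12*249 + 11 = -2988 + 11 = -2977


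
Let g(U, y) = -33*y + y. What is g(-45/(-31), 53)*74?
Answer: -125504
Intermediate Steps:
g(U, y) = -32*y
g(-45/(-31), 53)*74 = -32*53*74 = -1696*74 = -125504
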